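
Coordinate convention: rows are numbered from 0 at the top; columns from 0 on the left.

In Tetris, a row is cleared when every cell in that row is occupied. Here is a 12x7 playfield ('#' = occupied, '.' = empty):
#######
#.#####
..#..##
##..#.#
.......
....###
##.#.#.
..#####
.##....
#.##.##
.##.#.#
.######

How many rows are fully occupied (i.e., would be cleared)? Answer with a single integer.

Check each row:
  row 0: 0 empty cells -> FULL (clear)
  row 1: 1 empty cell -> not full
  row 2: 4 empty cells -> not full
  row 3: 3 empty cells -> not full
  row 4: 7 empty cells -> not full
  row 5: 4 empty cells -> not full
  row 6: 3 empty cells -> not full
  row 7: 2 empty cells -> not full
  row 8: 5 empty cells -> not full
  row 9: 2 empty cells -> not full
  row 10: 3 empty cells -> not full
  row 11: 1 empty cell -> not full
Total rows cleared: 1

Answer: 1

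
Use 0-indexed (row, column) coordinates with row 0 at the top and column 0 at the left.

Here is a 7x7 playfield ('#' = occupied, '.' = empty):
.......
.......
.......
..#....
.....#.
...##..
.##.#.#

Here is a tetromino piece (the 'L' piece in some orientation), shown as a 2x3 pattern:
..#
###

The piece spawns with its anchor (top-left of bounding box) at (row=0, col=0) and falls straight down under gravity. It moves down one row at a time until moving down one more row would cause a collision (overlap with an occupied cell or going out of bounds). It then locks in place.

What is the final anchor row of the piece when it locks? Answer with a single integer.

Answer: 1

Derivation:
Spawn at (row=0, col=0). Try each row:
  row 0: fits
  row 1: fits
  row 2: blocked -> lock at row 1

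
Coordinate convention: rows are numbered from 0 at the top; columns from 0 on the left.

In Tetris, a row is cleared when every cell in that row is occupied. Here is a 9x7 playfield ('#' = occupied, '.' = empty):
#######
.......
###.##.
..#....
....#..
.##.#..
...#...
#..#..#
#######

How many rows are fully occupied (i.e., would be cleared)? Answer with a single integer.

Check each row:
  row 0: 0 empty cells -> FULL (clear)
  row 1: 7 empty cells -> not full
  row 2: 2 empty cells -> not full
  row 3: 6 empty cells -> not full
  row 4: 6 empty cells -> not full
  row 5: 4 empty cells -> not full
  row 6: 6 empty cells -> not full
  row 7: 4 empty cells -> not full
  row 8: 0 empty cells -> FULL (clear)
Total rows cleared: 2

Answer: 2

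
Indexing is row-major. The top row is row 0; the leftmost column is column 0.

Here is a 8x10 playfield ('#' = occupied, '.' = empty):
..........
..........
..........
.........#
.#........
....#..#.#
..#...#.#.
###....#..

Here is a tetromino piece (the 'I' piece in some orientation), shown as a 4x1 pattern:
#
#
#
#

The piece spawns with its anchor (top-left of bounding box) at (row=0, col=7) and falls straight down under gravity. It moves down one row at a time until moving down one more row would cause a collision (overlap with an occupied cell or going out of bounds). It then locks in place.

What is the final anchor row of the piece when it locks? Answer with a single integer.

Spawn at (row=0, col=7). Try each row:
  row 0: fits
  row 1: fits
  row 2: blocked -> lock at row 1

Answer: 1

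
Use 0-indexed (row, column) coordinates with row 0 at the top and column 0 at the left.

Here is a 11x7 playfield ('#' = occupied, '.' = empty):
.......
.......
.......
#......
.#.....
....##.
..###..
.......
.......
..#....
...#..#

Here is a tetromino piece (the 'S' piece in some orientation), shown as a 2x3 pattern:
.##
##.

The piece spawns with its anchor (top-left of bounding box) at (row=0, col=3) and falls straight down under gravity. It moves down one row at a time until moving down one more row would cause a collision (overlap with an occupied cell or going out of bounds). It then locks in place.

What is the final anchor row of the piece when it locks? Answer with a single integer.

Answer: 3

Derivation:
Spawn at (row=0, col=3). Try each row:
  row 0: fits
  row 1: fits
  row 2: fits
  row 3: fits
  row 4: blocked -> lock at row 3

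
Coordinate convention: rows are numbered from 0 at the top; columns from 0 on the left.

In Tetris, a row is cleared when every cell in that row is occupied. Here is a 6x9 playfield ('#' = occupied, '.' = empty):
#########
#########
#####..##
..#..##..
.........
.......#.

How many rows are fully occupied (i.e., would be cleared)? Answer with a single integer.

Check each row:
  row 0: 0 empty cells -> FULL (clear)
  row 1: 0 empty cells -> FULL (clear)
  row 2: 2 empty cells -> not full
  row 3: 6 empty cells -> not full
  row 4: 9 empty cells -> not full
  row 5: 8 empty cells -> not full
Total rows cleared: 2

Answer: 2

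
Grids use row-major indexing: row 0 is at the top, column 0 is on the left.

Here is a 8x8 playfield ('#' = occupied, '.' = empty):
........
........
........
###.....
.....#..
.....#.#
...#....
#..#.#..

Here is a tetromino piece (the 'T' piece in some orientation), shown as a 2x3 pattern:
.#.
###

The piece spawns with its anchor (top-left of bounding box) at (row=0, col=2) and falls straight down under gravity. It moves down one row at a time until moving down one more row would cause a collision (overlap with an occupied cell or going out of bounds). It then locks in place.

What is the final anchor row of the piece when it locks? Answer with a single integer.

Answer: 1

Derivation:
Spawn at (row=0, col=2). Try each row:
  row 0: fits
  row 1: fits
  row 2: blocked -> lock at row 1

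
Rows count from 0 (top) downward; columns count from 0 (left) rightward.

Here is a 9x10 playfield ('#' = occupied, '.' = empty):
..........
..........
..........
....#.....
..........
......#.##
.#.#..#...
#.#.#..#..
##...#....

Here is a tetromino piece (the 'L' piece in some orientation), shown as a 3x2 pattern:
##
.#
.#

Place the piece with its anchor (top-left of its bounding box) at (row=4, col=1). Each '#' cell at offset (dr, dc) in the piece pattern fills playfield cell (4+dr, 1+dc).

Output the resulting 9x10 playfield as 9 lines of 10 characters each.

Answer: ..........
..........
..........
....#.....
.##.......
..#...#.##
.###..#...
#.#.#..#..
##...#....

Derivation:
Fill (4+0,1+0) = (4,1)
Fill (4+0,1+1) = (4,2)
Fill (4+1,1+1) = (5,2)
Fill (4+2,1+1) = (6,2)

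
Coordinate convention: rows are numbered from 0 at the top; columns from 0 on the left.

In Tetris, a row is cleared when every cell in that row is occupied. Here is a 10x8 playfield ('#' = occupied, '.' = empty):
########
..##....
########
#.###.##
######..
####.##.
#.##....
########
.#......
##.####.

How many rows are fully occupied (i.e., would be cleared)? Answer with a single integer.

Answer: 3

Derivation:
Check each row:
  row 0: 0 empty cells -> FULL (clear)
  row 1: 6 empty cells -> not full
  row 2: 0 empty cells -> FULL (clear)
  row 3: 2 empty cells -> not full
  row 4: 2 empty cells -> not full
  row 5: 2 empty cells -> not full
  row 6: 5 empty cells -> not full
  row 7: 0 empty cells -> FULL (clear)
  row 8: 7 empty cells -> not full
  row 9: 2 empty cells -> not full
Total rows cleared: 3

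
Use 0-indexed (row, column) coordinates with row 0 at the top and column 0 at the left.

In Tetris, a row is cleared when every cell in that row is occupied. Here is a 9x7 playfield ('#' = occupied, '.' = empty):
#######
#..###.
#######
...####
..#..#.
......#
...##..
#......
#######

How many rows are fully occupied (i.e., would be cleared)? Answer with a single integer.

Check each row:
  row 0: 0 empty cells -> FULL (clear)
  row 1: 3 empty cells -> not full
  row 2: 0 empty cells -> FULL (clear)
  row 3: 3 empty cells -> not full
  row 4: 5 empty cells -> not full
  row 5: 6 empty cells -> not full
  row 6: 5 empty cells -> not full
  row 7: 6 empty cells -> not full
  row 8: 0 empty cells -> FULL (clear)
Total rows cleared: 3

Answer: 3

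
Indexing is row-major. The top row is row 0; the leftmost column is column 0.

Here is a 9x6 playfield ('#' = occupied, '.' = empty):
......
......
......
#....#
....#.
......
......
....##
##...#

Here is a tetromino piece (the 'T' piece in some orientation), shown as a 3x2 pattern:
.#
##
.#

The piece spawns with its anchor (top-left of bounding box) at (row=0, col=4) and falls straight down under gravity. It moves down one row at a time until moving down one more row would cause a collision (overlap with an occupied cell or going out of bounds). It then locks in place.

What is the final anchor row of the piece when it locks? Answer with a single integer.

Answer: 0

Derivation:
Spawn at (row=0, col=4). Try each row:
  row 0: fits
  row 1: blocked -> lock at row 0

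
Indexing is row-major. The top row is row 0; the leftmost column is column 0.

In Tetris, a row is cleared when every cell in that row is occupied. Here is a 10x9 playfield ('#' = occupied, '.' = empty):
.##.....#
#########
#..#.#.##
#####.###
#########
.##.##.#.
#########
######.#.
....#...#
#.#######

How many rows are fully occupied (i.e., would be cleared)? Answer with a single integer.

Answer: 3

Derivation:
Check each row:
  row 0: 6 empty cells -> not full
  row 1: 0 empty cells -> FULL (clear)
  row 2: 4 empty cells -> not full
  row 3: 1 empty cell -> not full
  row 4: 0 empty cells -> FULL (clear)
  row 5: 4 empty cells -> not full
  row 6: 0 empty cells -> FULL (clear)
  row 7: 2 empty cells -> not full
  row 8: 7 empty cells -> not full
  row 9: 1 empty cell -> not full
Total rows cleared: 3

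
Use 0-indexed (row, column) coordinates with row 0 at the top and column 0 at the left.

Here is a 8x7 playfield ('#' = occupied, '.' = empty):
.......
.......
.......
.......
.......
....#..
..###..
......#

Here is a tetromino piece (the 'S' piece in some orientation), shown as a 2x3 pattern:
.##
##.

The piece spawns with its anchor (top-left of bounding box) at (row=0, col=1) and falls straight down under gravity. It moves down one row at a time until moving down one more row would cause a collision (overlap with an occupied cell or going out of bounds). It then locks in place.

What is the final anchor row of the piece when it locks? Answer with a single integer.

Answer: 4

Derivation:
Spawn at (row=0, col=1). Try each row:
  row 0: fits
  row 1: fits
  row 2: fits
  row 3: fits
  row 4: fits
  row 5: blocked -> lock at row 4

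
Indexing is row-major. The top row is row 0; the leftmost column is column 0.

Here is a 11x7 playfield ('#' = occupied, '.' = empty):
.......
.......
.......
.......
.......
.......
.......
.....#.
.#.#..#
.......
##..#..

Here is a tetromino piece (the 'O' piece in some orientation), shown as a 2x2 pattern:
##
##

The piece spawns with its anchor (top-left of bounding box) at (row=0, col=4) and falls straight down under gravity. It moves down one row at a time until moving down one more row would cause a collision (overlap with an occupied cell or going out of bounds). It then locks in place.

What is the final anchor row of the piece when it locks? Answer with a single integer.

Spawn at (row=0, col=4). Try each row:
  row 0: fits
  row 1: fits
  row 2: fits
  row 3: fits
  row 4: fits
  row 5: fits
  row 6: blocked -> lock at row 5

Answer: 5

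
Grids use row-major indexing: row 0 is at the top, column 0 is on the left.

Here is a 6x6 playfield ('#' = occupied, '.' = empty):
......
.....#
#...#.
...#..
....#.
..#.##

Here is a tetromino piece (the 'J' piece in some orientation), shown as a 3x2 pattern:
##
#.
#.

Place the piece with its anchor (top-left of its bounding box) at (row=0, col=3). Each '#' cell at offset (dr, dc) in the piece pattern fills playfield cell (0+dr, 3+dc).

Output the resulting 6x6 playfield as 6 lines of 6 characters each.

Answer: ...##.
...#.#
#..##.
...#..
....#.
..#.##

Derivation:
Fill (0+0,3+0) = (0,3)
Fill (0+0,3+1) = (0,4)
Fill (0+1,3+0) = (1,3)
Fill (0+2,3+0) = (2,3)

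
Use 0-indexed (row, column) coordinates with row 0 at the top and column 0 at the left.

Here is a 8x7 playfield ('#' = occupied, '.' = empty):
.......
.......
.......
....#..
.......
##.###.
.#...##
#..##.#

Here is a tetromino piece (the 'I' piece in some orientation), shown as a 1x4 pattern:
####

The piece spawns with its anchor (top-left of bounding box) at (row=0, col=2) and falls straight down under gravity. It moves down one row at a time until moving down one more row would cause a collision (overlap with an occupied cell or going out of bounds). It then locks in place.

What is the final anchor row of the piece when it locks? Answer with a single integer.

Spawn at (row=0, col=2). Try each row:
  row 0: fits
  row 1: fits
  row 2: fits
  row 3: blocked -> lock at row 2

Answer: 2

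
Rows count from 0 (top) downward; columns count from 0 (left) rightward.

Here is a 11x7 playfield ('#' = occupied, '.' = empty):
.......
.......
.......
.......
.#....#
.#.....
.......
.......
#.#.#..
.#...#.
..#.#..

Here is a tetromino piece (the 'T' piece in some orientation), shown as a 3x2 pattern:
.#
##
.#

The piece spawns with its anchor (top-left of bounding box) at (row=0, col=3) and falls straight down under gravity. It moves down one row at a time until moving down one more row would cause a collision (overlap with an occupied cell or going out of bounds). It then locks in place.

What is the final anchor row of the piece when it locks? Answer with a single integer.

Answer: 5

Derivation:
Spawn at (row=0, col=3). Try each row:
  row 0: fits
  row 1: fits
  row 2: fits
  row 3: fits
  row 4: fits
  row 5: fits
  row 6: blocked -> lock at row 5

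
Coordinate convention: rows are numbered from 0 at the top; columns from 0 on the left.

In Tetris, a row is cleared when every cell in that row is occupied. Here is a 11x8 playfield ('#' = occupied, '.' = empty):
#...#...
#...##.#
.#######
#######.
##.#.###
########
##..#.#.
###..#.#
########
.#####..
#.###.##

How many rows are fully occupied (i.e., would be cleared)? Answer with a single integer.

Check each row:
  row 0: 6 empty cells -> not full
  row 1: 4 empty cells -> not full
  row 2: 1 empty cell -> not full
  row 3: 1 empty cell -> not full
  row 4: 2 empty cells -> not full
  row 5: 0 empty cells -> FULL (clear)
  row 6: 4 empty cells -> not full
  row 7: 3 empty cells -> not full
  row 8: 0 empty cells -> FULL (clear)
  row 9: 3 empty cells -> not full
  row 10: 2 empty cells -> not full
Total rows cleared: 2

Answer: 2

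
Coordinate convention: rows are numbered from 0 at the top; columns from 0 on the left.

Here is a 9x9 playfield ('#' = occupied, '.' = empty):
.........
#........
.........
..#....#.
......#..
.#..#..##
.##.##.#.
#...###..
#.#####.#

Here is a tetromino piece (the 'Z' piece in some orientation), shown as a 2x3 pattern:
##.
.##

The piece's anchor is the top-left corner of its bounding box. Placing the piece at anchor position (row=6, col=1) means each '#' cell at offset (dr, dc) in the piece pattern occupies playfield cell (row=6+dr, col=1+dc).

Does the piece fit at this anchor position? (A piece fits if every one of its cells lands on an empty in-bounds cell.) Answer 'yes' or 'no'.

Check each piece cell at anchor (6, 1):
  offset (0,0) -> (6,1): occupied ('#') -> FAIL
  offset (0,1) -> (6,2): occupied ('#') -> FAIL
  offset (1,1) -> (7,2): empty -> OK
  offset (1,2) -> (7,3): empty -> OK
All cells valid: no

Answer: no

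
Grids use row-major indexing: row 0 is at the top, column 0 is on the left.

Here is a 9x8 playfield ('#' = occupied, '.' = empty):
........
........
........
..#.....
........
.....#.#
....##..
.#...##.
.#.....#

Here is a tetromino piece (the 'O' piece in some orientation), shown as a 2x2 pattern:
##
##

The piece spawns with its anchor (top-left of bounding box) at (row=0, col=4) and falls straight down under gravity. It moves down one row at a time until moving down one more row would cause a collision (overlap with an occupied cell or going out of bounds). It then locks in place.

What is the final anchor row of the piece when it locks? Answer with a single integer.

Spawn at (row=0, col=4). Try each row:
  row 0: fits
  row 1: fits
  row 2: fits
  row 3: fits
  row 4: blocked -> lock at row 3

Answer: 3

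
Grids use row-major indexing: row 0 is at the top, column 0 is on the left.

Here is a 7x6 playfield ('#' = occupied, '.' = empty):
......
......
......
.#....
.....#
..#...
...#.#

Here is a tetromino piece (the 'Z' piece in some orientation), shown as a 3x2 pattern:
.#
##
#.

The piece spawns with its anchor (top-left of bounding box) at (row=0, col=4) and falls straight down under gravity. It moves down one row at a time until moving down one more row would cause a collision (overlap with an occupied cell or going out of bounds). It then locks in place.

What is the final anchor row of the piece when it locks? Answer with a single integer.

Answer: 2

Derivation:
Spawn at (row=0, col=4). Try each row:
  row 0: fits
  row 1: fits
  row 2: fits
  row 3: blocked -> lock at row 2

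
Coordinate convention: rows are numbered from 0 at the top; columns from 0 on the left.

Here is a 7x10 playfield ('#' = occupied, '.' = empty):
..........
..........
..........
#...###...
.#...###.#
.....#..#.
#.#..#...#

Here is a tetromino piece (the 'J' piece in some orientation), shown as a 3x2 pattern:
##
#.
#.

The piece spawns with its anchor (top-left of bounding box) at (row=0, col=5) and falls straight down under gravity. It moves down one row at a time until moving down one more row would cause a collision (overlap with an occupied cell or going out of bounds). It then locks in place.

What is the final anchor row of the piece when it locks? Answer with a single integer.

Answer: 0

Derivation:
Spawn at (row=0, col=5). Try each row:
  row 0: fits
  row 1: blocked -> lock at row 0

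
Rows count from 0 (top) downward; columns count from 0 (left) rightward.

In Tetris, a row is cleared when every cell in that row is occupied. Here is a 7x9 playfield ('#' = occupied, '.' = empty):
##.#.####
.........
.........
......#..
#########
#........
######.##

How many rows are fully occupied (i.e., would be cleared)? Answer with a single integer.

Check each row:
  row 0: 2 empty cells -> not full
  row 1: 9 empty cells -> not full
  row 2: 9 empty cells -> not full
  row 3: 8 empty cells -> not full
  row 4: 0 empty cells -> FULL (clear)
  row 5: 8 empty cells -> not full
  row 6: 1 empty cell -> not full
Total rows cleared: 1

Answer: 1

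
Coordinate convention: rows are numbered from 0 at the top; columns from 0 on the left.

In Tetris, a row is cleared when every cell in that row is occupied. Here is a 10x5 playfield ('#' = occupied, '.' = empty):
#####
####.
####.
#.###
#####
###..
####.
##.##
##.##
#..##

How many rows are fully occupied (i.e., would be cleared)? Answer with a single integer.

Answer: 2

Derivation:
Check each row:
  row 0: 0 empty cells -> FULL (clear)
  row 1: 1 empty cell -> not full
  row 2: 1 empty cell -> not full
  row 3: 1 empty cell -> not full
  row 4: 0 empty cells -> FULL (clear)
  row 5: 2 empty cells -> not full
  row 6: 1 empty cell -> not full
  row 7: 1 empty cell -> not full
  row 8: 1 empty cell -> not full
  row 9: 2 empty cells -> not full
Total rows cleared: 2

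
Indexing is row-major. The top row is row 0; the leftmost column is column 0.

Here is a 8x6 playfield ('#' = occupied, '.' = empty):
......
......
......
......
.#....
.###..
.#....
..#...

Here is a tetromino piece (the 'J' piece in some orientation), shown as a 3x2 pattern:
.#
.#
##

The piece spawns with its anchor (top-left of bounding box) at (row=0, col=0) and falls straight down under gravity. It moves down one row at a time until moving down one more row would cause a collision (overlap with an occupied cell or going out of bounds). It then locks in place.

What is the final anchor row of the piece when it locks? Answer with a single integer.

Answer: 1

Derivation:
Spawn at (row=0, col=0). Try each row:
  row 0: fits
  row 1: fits
  row 2: blocked -> lock at row 1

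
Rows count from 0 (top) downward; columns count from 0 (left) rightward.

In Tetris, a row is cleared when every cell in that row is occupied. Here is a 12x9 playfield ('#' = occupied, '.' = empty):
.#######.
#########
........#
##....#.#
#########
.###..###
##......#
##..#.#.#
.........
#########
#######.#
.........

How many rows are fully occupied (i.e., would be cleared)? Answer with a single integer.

Check each row:
  row 0: 2 empty cells -> not full
  row 1: 0 empty cells -> FULL (clear)
  row 2: 8 empty cells -> not full
  row 3: 5 empty cells -> not full
  row 4: 0 empty cells -> FULL (clear)
  row 5: 3 empty cells -> not full
  row 6: 6 empty cells -> not full
  row 7: 4 empty cells -> not full
  row 8: 9 empty cells -> not full
  row 9: 0 empty cells -> FULL (clear)
  row 10: 1 empty cell -> not full
  row 11: 9 empty cells -> not full
Total rows cleared: 3

Answer: 3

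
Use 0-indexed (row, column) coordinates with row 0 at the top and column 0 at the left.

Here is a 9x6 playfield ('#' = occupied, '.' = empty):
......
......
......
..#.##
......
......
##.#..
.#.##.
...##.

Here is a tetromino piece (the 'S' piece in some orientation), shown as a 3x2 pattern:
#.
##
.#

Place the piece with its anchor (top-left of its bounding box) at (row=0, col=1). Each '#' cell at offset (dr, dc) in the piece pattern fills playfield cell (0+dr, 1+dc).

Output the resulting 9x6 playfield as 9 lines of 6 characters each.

Answer: .#....
.##...
..#...
..#.##
......
......
##.#..
.#.##.
...##.

Derivation:
Fill (0+0,1+0) = (0,1)
Fill (0+1,1+0) = (1,1)
Fill (0+1,1+1) = (1,2)
Fill (0+2,1+1) = (2,2)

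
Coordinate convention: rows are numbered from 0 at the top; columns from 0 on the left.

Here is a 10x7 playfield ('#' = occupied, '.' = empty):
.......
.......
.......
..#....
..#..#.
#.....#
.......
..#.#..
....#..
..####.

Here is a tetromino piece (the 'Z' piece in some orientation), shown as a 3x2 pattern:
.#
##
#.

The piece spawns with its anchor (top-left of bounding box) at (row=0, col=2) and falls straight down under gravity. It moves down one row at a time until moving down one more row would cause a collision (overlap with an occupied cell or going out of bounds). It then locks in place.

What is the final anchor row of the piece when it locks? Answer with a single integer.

Spawn at (row=0, col=2). Try each row:
  row 0: fits
  row 1: blocked -> lock at row 0

Answer: 0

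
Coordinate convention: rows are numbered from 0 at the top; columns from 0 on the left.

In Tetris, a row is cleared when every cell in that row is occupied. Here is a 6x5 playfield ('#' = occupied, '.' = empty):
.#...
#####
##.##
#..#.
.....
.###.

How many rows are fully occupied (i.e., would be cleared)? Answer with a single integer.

Check each row:
  row 0: 4 empty cells -> not full
  row 1: 0 empty cells -> FULL (clear)
  row 2: 1 empty cell -> not full
  row 3: 3 empty cells -> not full
  row 4: 5 empty cells -> not full
  row 5: 2 empty cells -> not full
Total rows cleared: 1

Answer: 1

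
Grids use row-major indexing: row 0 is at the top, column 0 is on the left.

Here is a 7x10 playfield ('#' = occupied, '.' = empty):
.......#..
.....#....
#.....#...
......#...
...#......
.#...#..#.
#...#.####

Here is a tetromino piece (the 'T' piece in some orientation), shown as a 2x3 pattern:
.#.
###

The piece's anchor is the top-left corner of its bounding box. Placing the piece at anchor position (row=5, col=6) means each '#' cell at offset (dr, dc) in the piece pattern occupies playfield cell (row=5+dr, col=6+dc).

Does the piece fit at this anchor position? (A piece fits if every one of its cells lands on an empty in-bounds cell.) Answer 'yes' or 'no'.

Check each piece cell at anchor (5, 6):
  offset (0,1) -> (5,7): empty -> OK
  offset (1,0) -> (6,6): occupied ('#') -> FAIL
  offset (1,1) -> (6,7): occupied ('#') -> FAIL
  offset (1,2) -> (6,8): occupied ('#') -> FAIL
All cells valid: no

Answer: no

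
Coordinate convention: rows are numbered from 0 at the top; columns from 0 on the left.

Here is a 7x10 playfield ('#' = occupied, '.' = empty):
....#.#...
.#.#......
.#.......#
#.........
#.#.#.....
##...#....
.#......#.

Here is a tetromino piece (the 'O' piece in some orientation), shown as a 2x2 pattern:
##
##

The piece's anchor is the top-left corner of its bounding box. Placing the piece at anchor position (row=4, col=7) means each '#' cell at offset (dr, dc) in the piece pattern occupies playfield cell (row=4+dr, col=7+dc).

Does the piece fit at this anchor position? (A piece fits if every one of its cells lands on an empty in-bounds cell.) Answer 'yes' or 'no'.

Answer: yes

Derivation:
Check each piece cell at anchor (4, 7):
  offset (0,0) -> (4,7): empty -> OK
  offset (0,1) -> (4,8): empty -> OK
  offset (1,0) -> (5,7): empty -> OK
  offset (1,1) -> (5,8): empty -> OK
All cells valid: yes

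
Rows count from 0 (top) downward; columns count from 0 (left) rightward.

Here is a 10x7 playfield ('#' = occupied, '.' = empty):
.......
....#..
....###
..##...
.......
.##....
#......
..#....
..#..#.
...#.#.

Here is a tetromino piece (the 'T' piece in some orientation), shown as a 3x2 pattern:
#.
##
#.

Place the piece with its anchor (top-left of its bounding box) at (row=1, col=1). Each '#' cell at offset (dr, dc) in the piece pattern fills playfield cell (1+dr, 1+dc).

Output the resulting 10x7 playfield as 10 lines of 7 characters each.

Answer: .......
.#..#..
.##.###
.###...
.......
.##....
#......
..#....
..#..#.
...#.#.

Derivation:
Fill (1+0,1+0) = (1,1)
Fill (1+1,1+0) = (2,1)
Fill (1+1,1+1) = (2,2)
Fill (1+2,1+0) = (3,1)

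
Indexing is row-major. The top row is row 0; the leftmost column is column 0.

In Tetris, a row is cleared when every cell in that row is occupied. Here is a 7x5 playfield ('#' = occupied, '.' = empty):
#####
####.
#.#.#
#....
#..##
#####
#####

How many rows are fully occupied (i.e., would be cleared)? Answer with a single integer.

Answer: 3

Derivation:
Check each row:
  row 0: 0 empty cells -> FULL (clear)
  row 1: 1 empty cell -> not full
  row 2: 2 empty cells -> not full
  row 3: 4 empty cells -> not full
  row 4: 2 empty cells -> not full
  row 5: 0 empty cells -> FULL (clear)
  row 6: 0 empty cells -> FULL (clear)
Total rows cleared: 3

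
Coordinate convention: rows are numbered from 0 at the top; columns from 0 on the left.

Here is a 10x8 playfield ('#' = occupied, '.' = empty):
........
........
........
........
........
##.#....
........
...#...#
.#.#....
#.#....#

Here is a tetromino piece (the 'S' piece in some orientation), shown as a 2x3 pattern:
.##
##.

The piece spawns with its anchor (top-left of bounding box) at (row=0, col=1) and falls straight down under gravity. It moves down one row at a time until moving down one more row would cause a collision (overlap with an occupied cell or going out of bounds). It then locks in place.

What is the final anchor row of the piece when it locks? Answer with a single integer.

Spawn at (row=0, col=1). Try each row:
  row 0: fits
  row 1: fits
  row 2: fits
  row 3: fits
  row 4: blocked -> lock at row 3

Answer: 3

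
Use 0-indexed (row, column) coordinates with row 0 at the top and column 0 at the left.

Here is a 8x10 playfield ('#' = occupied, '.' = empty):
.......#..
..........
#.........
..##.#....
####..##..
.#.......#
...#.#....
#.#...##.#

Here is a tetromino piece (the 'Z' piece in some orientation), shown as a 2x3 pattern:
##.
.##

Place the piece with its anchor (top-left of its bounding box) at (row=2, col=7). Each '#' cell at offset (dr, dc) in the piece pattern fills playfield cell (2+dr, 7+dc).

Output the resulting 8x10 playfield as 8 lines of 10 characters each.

Answer: .......#..
..........
#......##.
..##.#..##
####..##..
.#.......#
...#.#....
#.#...##.#

Derivation:
Fill (2+0,7+0) = (2,7)
Fill (2+0,7+1) = (2,8)
Fill (2+1,7+1) = (3,8)
Fill (2+1,7+2) = (3,9)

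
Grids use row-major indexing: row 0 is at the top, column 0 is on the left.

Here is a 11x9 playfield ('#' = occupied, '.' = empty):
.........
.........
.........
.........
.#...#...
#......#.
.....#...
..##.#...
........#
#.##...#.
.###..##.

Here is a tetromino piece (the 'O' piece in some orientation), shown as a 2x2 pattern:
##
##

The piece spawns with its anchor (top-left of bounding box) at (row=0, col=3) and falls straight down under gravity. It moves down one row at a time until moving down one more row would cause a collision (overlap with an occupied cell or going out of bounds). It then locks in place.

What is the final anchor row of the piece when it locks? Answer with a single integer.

Answer: 5

Derivation:
Spawn at (row=0, col=3). Try each row:
  row 0: fits
  row 1: fits
  row 2: fits
  row 3: fits
  row 4: fits
  row 5: fits
  row 6: blocked -> lock at row 5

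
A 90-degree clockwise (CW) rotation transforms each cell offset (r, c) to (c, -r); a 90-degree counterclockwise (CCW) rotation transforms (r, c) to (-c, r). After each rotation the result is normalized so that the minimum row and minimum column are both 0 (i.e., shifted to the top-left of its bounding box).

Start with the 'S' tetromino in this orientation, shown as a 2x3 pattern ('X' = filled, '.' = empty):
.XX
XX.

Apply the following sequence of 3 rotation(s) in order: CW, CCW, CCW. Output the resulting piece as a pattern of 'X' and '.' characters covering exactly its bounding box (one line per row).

Start:
.XX
XX.
After rotation 1 (CW):
X.
XX
.X
After rotation 2 (CCW):
.XX
XX.
After rotation 3 (CCW):
X.
XX
.X

Answer: X.
XX
.X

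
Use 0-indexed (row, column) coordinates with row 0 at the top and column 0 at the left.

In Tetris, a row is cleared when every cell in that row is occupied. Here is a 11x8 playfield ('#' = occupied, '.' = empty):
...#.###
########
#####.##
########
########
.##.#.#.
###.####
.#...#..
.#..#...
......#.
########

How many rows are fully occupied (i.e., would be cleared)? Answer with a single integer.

Check each row:
  row 0: 4 empty cells -> not full
  row 1: 0 empty cells -> FULL (clear)
  row 2: 1 empty cell -> not full
  row 3: 0 empty cells -> FULL (clear)
  row 4: 0 empty cells -> FULL (clear)
  row 5: 4 empty cells -> not full
  row 6: 1 empty cell -> not full
  row 7: 6 empty cells -> not full
  row 8: 6 empty cells -> not full
  row 9: 7 empty cells -> not full
  row 10: 0 empty cells -> FULL (clear)
Total rows cleared: 4

Answer: 4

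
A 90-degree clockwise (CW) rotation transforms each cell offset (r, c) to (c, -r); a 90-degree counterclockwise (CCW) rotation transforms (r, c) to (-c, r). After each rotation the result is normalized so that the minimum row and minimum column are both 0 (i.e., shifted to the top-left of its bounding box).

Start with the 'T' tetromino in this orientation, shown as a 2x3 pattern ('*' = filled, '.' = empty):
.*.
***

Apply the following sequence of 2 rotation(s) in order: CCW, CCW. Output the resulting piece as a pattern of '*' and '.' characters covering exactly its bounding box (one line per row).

Answer: ***
.*.

Derivation:
Start:
.*.
***
After rotation 1 (CCW):
.*
**
.*
After rotation 2 (CCW):
***
.*.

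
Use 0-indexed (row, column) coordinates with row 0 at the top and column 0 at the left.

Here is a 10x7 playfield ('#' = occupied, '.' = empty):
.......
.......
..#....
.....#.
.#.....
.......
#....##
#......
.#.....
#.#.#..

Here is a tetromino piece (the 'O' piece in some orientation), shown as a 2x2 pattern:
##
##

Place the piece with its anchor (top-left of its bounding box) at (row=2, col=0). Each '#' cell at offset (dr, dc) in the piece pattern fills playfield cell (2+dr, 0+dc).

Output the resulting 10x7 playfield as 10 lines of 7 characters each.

Answer: .......
.......
###....
##...#.
.#.....
.......
#....##
#......
.#.....
#.#.#..

Derivation:
Fill (2+0,0+0) = (2,0)
Fill (2+0,0+1) = (2,1)
Fill (2+1,0+0) = (3,0)
Fill (2+1,0+1) = (3,1)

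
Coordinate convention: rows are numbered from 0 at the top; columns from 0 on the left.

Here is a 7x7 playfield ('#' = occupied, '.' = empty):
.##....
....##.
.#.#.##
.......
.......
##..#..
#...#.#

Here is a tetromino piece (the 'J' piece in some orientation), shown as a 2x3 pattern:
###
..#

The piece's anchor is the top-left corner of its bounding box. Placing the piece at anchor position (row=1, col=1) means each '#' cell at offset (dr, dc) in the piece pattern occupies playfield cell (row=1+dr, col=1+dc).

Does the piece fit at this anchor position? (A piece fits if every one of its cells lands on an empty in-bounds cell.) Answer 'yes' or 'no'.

Answer: no

Derivation:
Check each piece cell at anchor (1, 1):
  offset (0,0) -> (1,1): empty -> OK
  offset (0,1) -> (1,2): empty -> OK
  offset (0,2) -> (1,3): empty -> OK
  offset (1,2) -> (2,3): occupied ('#') -> FAIL
All cells valid: no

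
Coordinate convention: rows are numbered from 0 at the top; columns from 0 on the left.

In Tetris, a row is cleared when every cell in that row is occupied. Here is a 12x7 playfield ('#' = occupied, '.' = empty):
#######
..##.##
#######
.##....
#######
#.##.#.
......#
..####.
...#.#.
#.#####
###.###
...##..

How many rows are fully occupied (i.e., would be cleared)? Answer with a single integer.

Check each row:
  row 0: 0 empty cells -> FULL (clear)
  row 1: 3 empty cells -> not full
  row 2: 0 empty cells -> FULL (clear)
  row 3: 5 empty cells -> not full
  row 4: 0 empty cells -> FULL (clear)
  row 5: 3 empty cells -> not full
  row 6: 6 empty cells -> not full
  row 7: 3 empty cells -> not full
  row 8: 5 empty cells -> not full
  row 9: 1 empty cell -> not full
  row 10: 1 empty cell -> not full
  row 11: 5 empty cells -> not full
Total rows cleared: 3

Answer: 3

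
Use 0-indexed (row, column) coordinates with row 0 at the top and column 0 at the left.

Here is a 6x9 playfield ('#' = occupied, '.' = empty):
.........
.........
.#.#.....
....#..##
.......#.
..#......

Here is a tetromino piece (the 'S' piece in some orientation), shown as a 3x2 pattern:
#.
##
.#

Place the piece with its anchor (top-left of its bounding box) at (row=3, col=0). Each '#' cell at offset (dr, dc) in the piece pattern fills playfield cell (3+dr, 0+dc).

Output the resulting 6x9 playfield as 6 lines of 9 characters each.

Fill (3+0,0+0) = (3,0)
Fill (3+1,0+0) = (4,0)
Fill (3+1,0+1) = (4,1)
Fill (3+2,0+1) = (5,1)

Answer: .........
.........
.#.#.....
#...#..##
##.....#.
.##......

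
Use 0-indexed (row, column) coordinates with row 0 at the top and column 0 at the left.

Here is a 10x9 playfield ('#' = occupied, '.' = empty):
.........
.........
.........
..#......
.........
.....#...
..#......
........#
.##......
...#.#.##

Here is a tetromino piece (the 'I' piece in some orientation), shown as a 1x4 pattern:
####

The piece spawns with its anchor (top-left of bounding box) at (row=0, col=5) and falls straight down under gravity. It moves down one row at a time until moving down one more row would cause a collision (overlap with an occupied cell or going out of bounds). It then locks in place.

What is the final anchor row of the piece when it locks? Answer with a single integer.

Spawn at (row=0, col=5). Try each row:
  row 0: fits
  row 1: fits
  row 2: fits
  row 3: fits
  row 4: fits
  row 5: blocked -> lock at row 4

Answer: 4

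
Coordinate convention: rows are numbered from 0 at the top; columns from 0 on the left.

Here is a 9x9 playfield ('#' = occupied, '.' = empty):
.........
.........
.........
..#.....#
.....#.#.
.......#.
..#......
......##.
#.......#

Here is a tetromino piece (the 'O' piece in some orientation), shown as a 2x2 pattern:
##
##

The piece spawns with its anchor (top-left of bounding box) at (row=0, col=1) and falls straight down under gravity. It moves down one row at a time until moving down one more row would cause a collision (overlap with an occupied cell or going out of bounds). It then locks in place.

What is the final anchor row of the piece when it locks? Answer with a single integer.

Answer: 1

Derivation:
Spawn at (row=0, col=1). Try each row:
  row 0: fits
  row 1: fits
  row 2: blocked -> lock at row 1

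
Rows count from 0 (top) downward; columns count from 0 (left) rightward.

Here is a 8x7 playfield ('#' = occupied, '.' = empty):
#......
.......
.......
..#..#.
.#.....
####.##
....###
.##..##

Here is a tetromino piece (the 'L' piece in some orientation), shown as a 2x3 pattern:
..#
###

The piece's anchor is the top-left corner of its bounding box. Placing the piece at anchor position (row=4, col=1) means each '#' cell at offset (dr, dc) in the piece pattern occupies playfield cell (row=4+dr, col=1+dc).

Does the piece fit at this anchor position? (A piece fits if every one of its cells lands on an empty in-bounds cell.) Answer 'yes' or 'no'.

Check each piece cell at anchor (4, 1):
  offset (0,2) -> (4,3): empty -> OK
  offset (1,0) -> (5,1): occupied ('#') -> FAIL
  offset (1,1) -> (5,2): occupied ('#') -> FAIL
  offset (1,2) -> (5,3): occupied ('#') -> FAIL
All cells valid: no

Answer: no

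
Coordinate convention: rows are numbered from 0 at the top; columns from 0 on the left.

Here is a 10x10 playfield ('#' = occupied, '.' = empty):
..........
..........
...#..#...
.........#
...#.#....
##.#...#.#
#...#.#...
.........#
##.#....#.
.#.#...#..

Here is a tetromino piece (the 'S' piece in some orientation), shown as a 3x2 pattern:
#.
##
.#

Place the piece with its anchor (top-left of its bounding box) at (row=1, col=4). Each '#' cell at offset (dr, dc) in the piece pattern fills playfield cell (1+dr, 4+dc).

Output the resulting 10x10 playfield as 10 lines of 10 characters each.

Fill (1+0,4+0) = (1,4)
Fill (1+1,4+0) = (2,4)
Fill (1+1,4+1) = (2,5)
Fill (1+2,4+1) = (3,5)

Answer: ..........
....#.....
...####...
.....#...#
...#.#....
##.#...#.#
#...#.#...
.........#
##.#....#.
.#.#...#..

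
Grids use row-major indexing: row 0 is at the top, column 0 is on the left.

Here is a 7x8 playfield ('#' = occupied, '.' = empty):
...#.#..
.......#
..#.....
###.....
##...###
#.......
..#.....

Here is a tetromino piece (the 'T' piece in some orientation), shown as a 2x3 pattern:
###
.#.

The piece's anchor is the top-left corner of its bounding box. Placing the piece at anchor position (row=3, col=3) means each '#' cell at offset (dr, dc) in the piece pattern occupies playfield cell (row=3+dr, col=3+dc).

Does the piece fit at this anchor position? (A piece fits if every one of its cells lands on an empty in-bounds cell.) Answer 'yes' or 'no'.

Check each piece cell at anchor (3, 3):
  offset (0,0) -> (3,3): empty -> OK
  offset (0,1) -> (3,4): empty -> OK
  offset (0,2) -> (3,5): empty -> OK
  offset (1,1) -> (4,4): empty -> OK
All cells valid: yes

Answer: yes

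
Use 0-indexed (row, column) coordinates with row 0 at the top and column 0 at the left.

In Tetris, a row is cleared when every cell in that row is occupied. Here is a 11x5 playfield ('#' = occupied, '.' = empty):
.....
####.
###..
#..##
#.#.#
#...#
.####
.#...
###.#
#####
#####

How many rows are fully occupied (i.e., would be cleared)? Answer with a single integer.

Check each row:
  row 0: 5 empty cells -> not full
  row 1: 1 empty cell -> not full
  row 2: 2 empty cells -> not full
  row 3: 2 empty cells -> not full
  row 4: 2 empty cells -> not full
  row 5: 3 empty cells -> not full
  row 6: 1 empty cell -> not full
  row 7: 4 empty cells -> not full
  row 8: 1 empty cell -> not full
  row 9: 0 empty cells -> FULL (clear)
  row 10: 0 empty cells -> FULL (clear)
Total rows cleared: 2

Answer: 2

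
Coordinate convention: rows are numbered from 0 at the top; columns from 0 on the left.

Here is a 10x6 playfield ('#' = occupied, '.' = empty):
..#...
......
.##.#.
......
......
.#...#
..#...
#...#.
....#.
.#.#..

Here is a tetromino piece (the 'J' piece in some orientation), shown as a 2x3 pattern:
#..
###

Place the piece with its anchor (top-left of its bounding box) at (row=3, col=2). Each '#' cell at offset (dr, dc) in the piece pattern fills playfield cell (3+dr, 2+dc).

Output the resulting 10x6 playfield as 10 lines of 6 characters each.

Fill (3+0,2+0) = (3,2)
Fill (3+1,2+0) = (4,2)
Fill (3+1,2+1) = (4,3)
Fill (3+1,2+2) = (4,4)

Answer: ..#...
......
.##.#.
..#...
..###.
.#...#
..#...
#...#.
....#.
.#.#..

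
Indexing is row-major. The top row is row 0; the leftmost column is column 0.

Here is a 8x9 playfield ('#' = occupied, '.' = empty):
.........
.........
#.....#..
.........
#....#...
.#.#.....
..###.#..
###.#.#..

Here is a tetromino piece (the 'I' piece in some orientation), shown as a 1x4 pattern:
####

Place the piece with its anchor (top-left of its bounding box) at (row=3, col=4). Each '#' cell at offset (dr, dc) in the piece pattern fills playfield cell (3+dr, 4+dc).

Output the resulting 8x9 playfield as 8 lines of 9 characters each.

Answer: .........
.........
#.....#..
....####.
#....#...
.#.#.....
..###.#..
###.#.#..

Derivation:
Fill (3+0,4+0) = (3,4)
Fill (3+0,4+1) = (3,5)
Fill (3+0,4+2) = (3,6)
Fill (3+0,4+3) = (3,7)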